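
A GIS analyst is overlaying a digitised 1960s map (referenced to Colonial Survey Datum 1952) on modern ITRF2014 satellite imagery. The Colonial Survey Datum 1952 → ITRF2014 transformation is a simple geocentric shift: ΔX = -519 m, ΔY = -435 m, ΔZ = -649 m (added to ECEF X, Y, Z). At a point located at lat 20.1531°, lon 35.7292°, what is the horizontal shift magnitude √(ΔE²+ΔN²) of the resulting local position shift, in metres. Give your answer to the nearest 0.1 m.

The local east axis at (φ, λ) is (−sin λ, cos λ, 0), so ΔE = −sin(35.7292°)·(-519) + cos(35.7292°)·(-435) = -50.05 m.
The local north axis is (−sin φ cos λ, −sin φ sin λ, cos φ), giving ΔN = 145.156 + 87.518 − 609.265 = -376.59 m.
Horizontal magnitude = √(ΔE² + ΔN²) = √((-50.05)² + (-376.59)²) = 379.90 m.

379.9 m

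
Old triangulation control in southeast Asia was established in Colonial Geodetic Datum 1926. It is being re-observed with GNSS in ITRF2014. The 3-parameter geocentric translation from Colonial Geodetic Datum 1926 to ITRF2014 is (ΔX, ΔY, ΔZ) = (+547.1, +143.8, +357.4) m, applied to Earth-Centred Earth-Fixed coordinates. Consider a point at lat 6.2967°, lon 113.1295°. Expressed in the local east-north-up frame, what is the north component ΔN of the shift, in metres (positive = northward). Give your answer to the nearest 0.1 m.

ΔN = 364.3 m

The local north axis is (−sin φ cos λ, −sin φ sin λ, cos φ), giving ΔN = 23.570 − 14.504 + 355.244 = 364.31 m.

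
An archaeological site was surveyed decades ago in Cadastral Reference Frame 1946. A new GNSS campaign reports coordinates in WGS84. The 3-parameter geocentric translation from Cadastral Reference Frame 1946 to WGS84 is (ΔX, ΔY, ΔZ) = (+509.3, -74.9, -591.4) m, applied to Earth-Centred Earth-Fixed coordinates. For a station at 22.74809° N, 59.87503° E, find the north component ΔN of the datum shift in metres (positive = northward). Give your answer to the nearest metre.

ΔN = -619 m

The local north axis is (−sin φ cos λ, −sin φ sin λ, cos φ), giving ΔN = -98.840 + 25.050 − 545.397 = -619.19 m.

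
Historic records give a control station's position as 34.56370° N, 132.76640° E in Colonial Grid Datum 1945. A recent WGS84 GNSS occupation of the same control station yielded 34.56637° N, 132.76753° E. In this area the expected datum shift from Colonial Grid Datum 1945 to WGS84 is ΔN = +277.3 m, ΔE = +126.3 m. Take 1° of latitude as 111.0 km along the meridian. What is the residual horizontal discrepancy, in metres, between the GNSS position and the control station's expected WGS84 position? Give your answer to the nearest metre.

30 m

Observed coordinate differences: Δφ = +0.00267°, Δλ = +0.00113°.
Converting to metres (1° lat = 111000 m, cos φ = 0.823496): observed ΔN = 296.4 m, observed ΔE = 103.3 m.
Subtracting the expected shift leaves a residual of 296.4 − (277.3) = 19.1 m north and 103.3 − (126.3) = -23.0 m east.
Residual distance = √(19.1² + (-23.0)²) = 29.9 m.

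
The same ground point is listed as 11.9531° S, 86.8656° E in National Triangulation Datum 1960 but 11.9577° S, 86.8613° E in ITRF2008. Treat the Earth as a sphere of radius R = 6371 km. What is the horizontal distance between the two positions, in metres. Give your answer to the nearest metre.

Δφ = -11.9577° − -11.9531° = -0.0046°; Δλ = 86.8613° − 86.8656° = -0.0043°.
1° along a meridian = πR/180 = 111195 m.
ΔN = Δφ × 111195 = -511.5 m; ΔE = Δλ × 111195 × cos(-11.9531°) = -0.0043 × 111195 × 0.978317 = -467.8 m.
Distance = √(ΔE² + ΔN²) = √((-467.8)² + (-511.5)²) = 693.1 m.

693 m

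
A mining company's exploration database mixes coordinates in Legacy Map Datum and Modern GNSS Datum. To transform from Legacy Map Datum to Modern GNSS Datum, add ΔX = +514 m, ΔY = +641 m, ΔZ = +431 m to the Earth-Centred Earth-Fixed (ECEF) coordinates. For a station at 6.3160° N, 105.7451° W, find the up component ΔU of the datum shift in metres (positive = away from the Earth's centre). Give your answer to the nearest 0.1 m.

The local up (radial) axis is (cos φ cos λ, cos φ sin λ, sin φ), giving ΔU = -138.631 − 613.204 + 47.415 = -704.42 m.

ΔU = -704.4 m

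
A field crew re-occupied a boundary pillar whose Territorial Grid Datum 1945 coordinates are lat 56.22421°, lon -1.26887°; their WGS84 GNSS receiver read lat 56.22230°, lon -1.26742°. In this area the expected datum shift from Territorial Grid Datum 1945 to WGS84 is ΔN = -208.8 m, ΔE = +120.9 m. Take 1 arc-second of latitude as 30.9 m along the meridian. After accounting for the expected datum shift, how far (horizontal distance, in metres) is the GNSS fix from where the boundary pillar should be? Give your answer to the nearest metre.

31 m

Observed coordinate differences: Δφ = -0.00191°, Δλ = +0.00145°.
Converting to metres (1° lat = 111240 m, cos φ = 0.555944): observed ΔN = -212.5 m, observed ΔE = 89.7 m.
Subtracting the expected shift leaves a residual of -212.5 − (-208.8) = -3.7 m north and 89.7 − (120.9) = -31.2 m east.
Residual distance = √((-3.7)² + (-31.2)²) = 31.4 m.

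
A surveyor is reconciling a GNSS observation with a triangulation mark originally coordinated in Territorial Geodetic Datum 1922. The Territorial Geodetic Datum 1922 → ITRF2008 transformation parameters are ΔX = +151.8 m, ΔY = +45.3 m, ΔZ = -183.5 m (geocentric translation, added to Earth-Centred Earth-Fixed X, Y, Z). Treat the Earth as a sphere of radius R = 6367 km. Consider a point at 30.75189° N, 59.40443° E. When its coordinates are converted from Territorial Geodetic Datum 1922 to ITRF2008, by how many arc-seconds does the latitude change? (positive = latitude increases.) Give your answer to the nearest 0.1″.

Δφ = -7.0″

sin φ = 0.511321, cos φ = 0.859390, sin λ = 0.860781, cos λ = 0.508975.
North component: ΔN = −sin φ cos λ·ΔX − sin φ sin λ·ΔY + cos φ·ΔZ = −(0.511321)(0.508975)(151.8) − (0.511321)(0.860781)(45.3) + (0.859390)(-183.5) = -217.14 m.
1° of latitude spans πR/180 = 111125 m, so Δφ = -217.14 / 111125 × 3600 = -7.035″.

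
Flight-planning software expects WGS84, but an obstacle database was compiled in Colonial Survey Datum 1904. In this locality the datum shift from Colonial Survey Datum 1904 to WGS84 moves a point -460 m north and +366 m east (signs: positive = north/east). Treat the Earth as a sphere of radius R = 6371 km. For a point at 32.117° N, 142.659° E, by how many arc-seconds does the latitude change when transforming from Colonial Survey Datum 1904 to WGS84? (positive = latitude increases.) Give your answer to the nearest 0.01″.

On a sphere of radius R, 1 rad of latitude = R, so Δφ = ΔN / R = -460.0 / 6371000 = -7.2202e-05 rad = -14.893″.

Δφ = -14.89″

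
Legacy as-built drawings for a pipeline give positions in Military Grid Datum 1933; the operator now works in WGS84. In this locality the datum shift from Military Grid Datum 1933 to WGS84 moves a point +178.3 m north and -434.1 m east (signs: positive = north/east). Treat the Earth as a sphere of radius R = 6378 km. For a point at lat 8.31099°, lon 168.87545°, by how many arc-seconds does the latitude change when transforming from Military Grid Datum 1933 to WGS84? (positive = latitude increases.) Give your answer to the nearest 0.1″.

Δφ = 5.8″

On a sphere of radius R, 1 rad of latitude = R, so Δφ = ΔN / R = 178.3 / 6378000 = 2.7955e-05 rad = 5.766″.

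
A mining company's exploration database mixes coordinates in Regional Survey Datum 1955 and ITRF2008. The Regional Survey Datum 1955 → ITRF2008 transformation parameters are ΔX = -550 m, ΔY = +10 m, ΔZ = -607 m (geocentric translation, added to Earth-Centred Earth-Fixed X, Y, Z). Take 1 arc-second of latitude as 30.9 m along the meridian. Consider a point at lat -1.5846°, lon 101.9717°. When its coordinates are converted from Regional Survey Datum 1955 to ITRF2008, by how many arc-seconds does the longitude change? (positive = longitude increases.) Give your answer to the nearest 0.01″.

Δλ = 17.35″

sin φ = -0.027653, cos φ = 0.999618, sin λ = 0.978250, cos λ = -0.207429.
East component: ΔE = −sin λ·ΔX + cos λ·ΔY = −(0.978250)(-550) + (-0.207429)(10) = 535.96 m.
1° of latitude spans 3600 × 30.90 = 111240 m; at latitude φ, 1° of longitude spans that × cos φ = 111197.5 m, so Δλ = 535.96 / 111197.5 × 3600 = 17.352″.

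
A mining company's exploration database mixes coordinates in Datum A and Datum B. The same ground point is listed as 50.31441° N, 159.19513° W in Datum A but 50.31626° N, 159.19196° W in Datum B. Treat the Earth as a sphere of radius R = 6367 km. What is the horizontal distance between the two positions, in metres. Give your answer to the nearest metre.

Δφ = 50.31626° − 50.31441° = +0.00185°; Δλ = -159.19196° − -159.19513° = +0.00317°.
1° along a meridian = πR/180 = 111125 m.
ΔN = Δφ × 111125 = 205.6 m; ΔE = Δλ × 111125 × cos(50.31441°) = +0.00317 × 111125 × 0.638574 = 224.9 m.
Distance = √(ΔE² + ΔN²) = √(224.9² + 205.6²) = 304.7 m.

305 m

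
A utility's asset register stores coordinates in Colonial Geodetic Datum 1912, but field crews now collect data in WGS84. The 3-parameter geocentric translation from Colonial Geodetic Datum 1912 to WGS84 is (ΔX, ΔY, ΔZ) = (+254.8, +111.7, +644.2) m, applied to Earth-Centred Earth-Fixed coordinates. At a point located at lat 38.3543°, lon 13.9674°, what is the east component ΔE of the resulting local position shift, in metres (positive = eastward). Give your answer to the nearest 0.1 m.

The local east axis at (φ, λ) is (−sin λ, cos λ, 0), so ΔE = −sin(13.9674°)·254.8 + cos(13.9674°)·111.7 = 46.90 m.

ΔE = 46.9 m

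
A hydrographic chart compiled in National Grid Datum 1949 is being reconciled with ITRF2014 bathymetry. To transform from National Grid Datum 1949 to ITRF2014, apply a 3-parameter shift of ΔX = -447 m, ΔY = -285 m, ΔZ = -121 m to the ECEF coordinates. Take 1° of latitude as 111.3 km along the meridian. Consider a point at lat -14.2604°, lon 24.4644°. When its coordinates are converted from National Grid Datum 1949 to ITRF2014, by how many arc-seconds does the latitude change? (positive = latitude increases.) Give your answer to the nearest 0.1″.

Δφ = -8.0″

sin φ = -0.246329, cos φ = 0.969186, sin λ = 0.414128, cos λ = 0.910219.
North component: ΔN = −sin φ cos λ·ΔX − sin φ sin λ·ΔY + cos φ·ΔZ = −(-0.246329)(0.910219)(-447) − (-0.246329)(0.414128)(-285) + (0.969186)(-121) = -246.57 m.
1° of latitude spans 111300 m, so Δφ = -246.57 / 111300 × 3600 = -7.975″.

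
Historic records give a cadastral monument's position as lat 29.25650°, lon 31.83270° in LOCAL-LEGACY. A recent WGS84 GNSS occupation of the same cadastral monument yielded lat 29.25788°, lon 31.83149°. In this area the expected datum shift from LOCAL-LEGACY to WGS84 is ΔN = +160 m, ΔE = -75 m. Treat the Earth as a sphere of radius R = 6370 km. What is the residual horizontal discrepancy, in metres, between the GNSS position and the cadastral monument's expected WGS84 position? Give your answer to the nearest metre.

Observed coordinate differences: Δφ = +0.00138°, Δλ = -0.00121°.
Converting to metres (1° lat = 111177 m, cos φ = 0.872441): observed ΔN = 153.4 m, observed ΔE = -117.4 m.
Subtracting the expected shift leaves a residual of 153.4 − (160) = -6.6 m north and -117.4 − (-75) = -42.4 m east.
Residual distance = √((-6.6)² + (-42.4)²) = 42.9 m.

43 m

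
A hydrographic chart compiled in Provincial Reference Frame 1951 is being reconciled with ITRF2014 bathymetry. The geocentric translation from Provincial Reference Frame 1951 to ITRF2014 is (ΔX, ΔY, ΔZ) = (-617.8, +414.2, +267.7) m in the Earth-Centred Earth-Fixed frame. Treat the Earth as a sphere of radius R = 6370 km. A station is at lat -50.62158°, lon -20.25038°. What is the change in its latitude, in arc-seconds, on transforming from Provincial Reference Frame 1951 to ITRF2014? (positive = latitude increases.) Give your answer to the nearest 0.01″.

sin φ = -0.772973, cos φ = 0.634439, sin λ = -0.346123, cos λ = 0.938189.
North component: ΔN = −sin φ cos λ·ΔX − sin φ sin λ·ΔY + cos φ·ΔZ = −(-0.772973)(0.938189)(-617.8) − (-0.772973)(-0.346123)(414.2) + (0.634439)(267.7) = -389.00 m.
1° of latitude spans πR/180 = 111177 m, so Δφ = -389.00 / 111177 × 3600 = -12.596″.

Δφ = -12.60″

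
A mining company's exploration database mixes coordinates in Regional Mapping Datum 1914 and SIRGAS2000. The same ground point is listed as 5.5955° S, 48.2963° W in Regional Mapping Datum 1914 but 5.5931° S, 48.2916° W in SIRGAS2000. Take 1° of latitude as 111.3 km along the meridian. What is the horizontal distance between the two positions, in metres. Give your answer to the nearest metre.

Δφ = -5.5931° − -5.5955° = +0.0024°; Δλ = -48.2916° − -48.2963° = +0.0047°.
ΔN = Δφ × 111300 = 267.1 m; ΔE = Δλ × 111300 × cos(-5.5955°) = +0.0047 × 111300 × 0.995235 = 520.6 m.
Distance = √(ΔE² + ΔN²) = √(520.6² + 267.1²) = 585.1 m.

585 m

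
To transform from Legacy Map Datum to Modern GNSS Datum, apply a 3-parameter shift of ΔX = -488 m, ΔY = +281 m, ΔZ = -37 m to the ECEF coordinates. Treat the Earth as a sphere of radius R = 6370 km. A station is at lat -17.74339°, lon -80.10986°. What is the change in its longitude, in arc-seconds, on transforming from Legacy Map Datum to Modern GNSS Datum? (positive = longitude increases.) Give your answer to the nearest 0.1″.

sin φ = -0.304754, cos φ = 0.952431, sin λ = -0.985139, cos λ = 0.171760.
East component: ΔE = −sin λ·ΔX + cos λ·ΔY = −(-0.985139)(-488) + (0.171760)(281) = -432.48 m.
1° of latitude spans πR/180 = 111177 m; at latitude φ, 1° of longitude spans that × cos φ = 105888.9 m, so Δλ = -432.48 / 105888.9 × 3600 = -14.704″.

Δλ = -14.7″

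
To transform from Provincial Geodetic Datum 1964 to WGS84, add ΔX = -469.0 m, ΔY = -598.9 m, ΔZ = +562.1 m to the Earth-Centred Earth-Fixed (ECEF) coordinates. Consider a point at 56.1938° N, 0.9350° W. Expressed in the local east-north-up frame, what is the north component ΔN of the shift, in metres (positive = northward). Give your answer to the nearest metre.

ΔN = 694 m

At φ = 56.1938°, λ = -0.9350°: sin φ = 0.830924, cos φ = 0.556386, sin λ = -0.016318, cos λ = 0.999867.
ΔN = −sin φ cos λ·ΔX − sin φ sin λ·ΔY + cos φ·ΔZ = −(0.830924)(0.999867)(-469.0) − (0.830924)(-0.016318)(-598.9) + (0.556386)(562.1) = 694.28 m.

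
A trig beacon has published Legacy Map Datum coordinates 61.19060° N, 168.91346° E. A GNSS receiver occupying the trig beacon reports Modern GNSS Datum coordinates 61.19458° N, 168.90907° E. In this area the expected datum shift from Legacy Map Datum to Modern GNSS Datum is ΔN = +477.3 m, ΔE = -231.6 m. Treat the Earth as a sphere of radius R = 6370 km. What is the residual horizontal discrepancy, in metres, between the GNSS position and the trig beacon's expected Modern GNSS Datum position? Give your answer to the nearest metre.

35 m

Observed coordinate differences: Δφ = +0.00398°, Δλ = -0.00439°.
Converting to metres (1° lat = 111177 m, cos φ = 0.481897): observed ΔN = 442.5 m, observed ΔE = -235.2 m.
Subtracting the expected shift leaves a residual of 442.5 − (477.3) = -34.8 m north and -235.2 − (-231.6) = -3.6 m east.
Residual distance = √((-34.8)² + (-3.6)²) = 35.0 m.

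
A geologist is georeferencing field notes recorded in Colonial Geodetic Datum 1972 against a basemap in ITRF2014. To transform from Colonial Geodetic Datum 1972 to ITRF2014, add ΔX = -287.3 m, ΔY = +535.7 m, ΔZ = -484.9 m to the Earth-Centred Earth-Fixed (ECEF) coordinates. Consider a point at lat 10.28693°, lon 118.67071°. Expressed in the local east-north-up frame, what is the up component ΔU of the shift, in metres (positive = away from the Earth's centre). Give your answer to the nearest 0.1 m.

ΔU = 511.5 m

At φ = 10.28693°, λ = 118.67071°: sin φ = 0.178578, cos φ = 0.983926, sin λ = 0.877392, cos λ = -0.479775.
ΔU = cos φ cos λ·ΔX + cos φ sin λ·ΔY + sin φ·ΔZ = (0.983926)(-0.479775)(-287.3) + (0.983926)(0.877392)(535.7) + (0.178578)(-484.9) = 511.49 m.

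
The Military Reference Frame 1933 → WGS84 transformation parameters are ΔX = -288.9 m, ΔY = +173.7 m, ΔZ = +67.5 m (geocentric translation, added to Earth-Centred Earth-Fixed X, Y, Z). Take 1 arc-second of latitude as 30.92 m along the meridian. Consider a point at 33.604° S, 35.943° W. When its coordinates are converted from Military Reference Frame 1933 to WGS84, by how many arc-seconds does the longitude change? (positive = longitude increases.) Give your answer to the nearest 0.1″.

sin φ = -0.553450, cos φ = 0.832883, sin λ = -0.586980, cos λ = 0.809601.
East component: ΔE = −sin λ·ΔX + cos λ·ΔY = −(-0.586980)(-288.9) + (0.809601)(173.7) = -28.95 m.
1° of latitude spans 3600 × 30.92 = 111312 m; at latitude φ, 1° of longitude spans that × cos φ = 92709.8 m, so Δλ = -28.95 / 92709.8 × 3600 = -1.124″.

Δλ = -1.1″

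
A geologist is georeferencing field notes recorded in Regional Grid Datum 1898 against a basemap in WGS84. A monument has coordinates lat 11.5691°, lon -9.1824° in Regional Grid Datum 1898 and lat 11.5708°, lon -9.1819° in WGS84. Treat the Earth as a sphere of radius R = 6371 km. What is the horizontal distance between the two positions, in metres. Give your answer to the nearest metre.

197 m

Δφ = 11.5708° − 11.5691° = +0.0017°; Δλ = -9.1819° − -9.1824° = +0.0005°.
1° along a meridian = πR/180 = 111195 m.
ΔN = Δφ × 111195 = 189.0 m; ΔE = Δλ × 111195 × cos(11.5691°) = +0.0005 × 111195 × 0.979684 = 54.5 m.
Distance = √(ΔE² + ΔN²) = √(54.5² + 189.0²) = 196.7 m.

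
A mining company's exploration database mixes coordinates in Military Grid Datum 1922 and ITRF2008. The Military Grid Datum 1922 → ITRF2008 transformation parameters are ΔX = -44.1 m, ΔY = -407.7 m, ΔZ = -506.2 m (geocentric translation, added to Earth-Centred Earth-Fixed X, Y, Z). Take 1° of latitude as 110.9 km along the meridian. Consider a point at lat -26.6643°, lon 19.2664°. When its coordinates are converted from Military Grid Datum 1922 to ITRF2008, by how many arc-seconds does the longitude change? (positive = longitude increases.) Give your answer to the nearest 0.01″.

Δλ = -13.45″

sin φ = -0.448762, cos φ = 0.893651, sin λ = 0.329961, cos λ = 0.943995.
East component: ΔE = −sin λ·ΔX + cos λ·ΔY = −(0.329961)(-44.1) + (0.943995)(-407.7) = -370.32 m.
1° of latitude spans 110900 m; at latitude φ, 1° of longitude spans that × cos φ = 99105.9 m, so Δλ = -370.32 / 99105.9 × 3600 = -13.452″.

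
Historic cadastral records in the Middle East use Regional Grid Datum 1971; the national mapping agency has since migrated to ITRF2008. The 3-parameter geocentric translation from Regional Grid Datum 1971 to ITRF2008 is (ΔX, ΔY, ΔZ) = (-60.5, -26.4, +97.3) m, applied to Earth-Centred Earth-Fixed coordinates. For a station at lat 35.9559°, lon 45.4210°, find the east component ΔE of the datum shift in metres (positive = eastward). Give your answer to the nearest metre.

ΔE = 25 m

At φ = 35.9559°, λ = 45.4210°: sin φ = 0.587162, cos φ = 0.809469, sin λ = 0.712283, cos λ = 0.701892.
ΔE = −sin λ·ΔX + cos λ·ΔY = −(0.712283)·(-60.5) + (0.701892)·(-26.4) = 24.56 m.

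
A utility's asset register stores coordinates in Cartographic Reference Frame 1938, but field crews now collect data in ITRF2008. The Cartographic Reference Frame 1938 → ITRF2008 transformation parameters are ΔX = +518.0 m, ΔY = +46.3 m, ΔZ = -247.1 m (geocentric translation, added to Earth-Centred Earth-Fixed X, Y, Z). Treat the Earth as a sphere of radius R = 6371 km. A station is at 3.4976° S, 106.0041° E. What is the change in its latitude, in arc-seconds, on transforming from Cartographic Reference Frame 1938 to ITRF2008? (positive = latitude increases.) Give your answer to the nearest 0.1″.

sin φ = -0.061007, cos φ = 0.998137, sin λ = 0.961242, cos λ = -0.275706.
North component: ΔN = −sin φ cos λ·ΔX − sin φ sin λ·ΔY + cos φ·ΔZ = −(-0.061007)(-0.275706)(518.0) − (-0.061007)(0.961242)(46.3) + (0.998137)(-247.1) = -252.64 m.
1° of latitude spans πR/180 = 111195 m, so Δφ = -252.64 / 111195 × 3600 = -8.179″.

Δφ = -8.2″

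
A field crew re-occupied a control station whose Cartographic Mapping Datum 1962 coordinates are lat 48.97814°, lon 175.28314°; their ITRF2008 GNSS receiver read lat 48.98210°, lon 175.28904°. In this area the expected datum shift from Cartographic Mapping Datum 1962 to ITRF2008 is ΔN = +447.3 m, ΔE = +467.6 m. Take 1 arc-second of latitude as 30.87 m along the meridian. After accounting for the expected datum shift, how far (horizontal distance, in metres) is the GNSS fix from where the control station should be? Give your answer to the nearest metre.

38 m

Observed coordinate differences: Δφ = +0.00396°, Δλ = +0.00590°.
Converting to metres (1° lat = 111132 m, cos φ = 0.656347): observed ΔN = 440.1 m, observed ΔE = 430.4 m.
Subtracting the expected shift leaves a residual of 440.1 − (447.3) = -7.2 m north and 430.4 − (467.6) = -37.2 m east.
Residual distance = √((-7.2)² + (-37.2)²) = 37.9 m.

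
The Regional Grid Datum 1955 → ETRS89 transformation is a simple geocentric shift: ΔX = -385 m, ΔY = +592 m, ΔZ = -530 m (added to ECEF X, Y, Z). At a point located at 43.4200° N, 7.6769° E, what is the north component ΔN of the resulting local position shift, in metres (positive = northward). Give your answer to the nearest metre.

ΔN = -177 m

The local north axis is (−sin φ cos λ, −sin φ sin λ, cos φ), giving ΔN = 262.255 − 54.357 − 384.957 = -177.06 m.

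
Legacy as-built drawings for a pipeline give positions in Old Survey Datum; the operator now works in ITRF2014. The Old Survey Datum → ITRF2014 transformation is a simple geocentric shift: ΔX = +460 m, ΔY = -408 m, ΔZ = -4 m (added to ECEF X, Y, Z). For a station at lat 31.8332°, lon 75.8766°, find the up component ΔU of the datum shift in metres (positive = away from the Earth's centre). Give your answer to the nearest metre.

The local up (radial) axis is (cos φ cos λ, cos φ sin λ, sin φ), giving ΔU = 95.362 − 336.154 − 2.110 = -242.90 m.

ΔU = -243 m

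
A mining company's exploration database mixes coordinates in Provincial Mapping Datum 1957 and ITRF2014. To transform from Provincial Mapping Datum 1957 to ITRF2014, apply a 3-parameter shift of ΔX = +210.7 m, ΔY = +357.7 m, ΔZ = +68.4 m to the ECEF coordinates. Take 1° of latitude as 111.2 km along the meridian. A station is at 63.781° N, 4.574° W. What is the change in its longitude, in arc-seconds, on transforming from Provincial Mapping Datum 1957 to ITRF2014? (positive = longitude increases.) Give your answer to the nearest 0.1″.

sin φ = 0.897112, cos φ = 0.441803, sin λ = -0.079747, cos λ = 0.996815.
East component: ΔE = −sin λ·ΔX + cos λ·ΔY = −(-0.079747)(210.7) + (0.996815)(357.7) = 373.36 m.
1° of latitude spans 111200 m; at latitude φ, 1° of longitude spans that × cos φ = 49128.5 m, so Δλ = 373.36 / 49128.5 × 3600 = 27.359″.

Δλ = 27.4″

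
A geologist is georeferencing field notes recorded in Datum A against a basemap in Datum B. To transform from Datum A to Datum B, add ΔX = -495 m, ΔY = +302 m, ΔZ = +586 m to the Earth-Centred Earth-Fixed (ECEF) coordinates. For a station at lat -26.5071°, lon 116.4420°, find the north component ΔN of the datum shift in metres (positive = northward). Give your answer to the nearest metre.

ΔN = 743 m

At φ = -26.5071°, λ = 116.4420°: sin φ = -0.446309, cos φ = 0.894879, sin λ = 0.895386, cos λ = -0.445292.
ΔN = −sin φ cos λ·ΔX − sin φ sin λ·ΔY + cos φ·ΔZ = −(-0.446309)(-0.445292)(-495) − (-0.446309)(0.895386)(302) + (0.894879)(586) = 743.46 m.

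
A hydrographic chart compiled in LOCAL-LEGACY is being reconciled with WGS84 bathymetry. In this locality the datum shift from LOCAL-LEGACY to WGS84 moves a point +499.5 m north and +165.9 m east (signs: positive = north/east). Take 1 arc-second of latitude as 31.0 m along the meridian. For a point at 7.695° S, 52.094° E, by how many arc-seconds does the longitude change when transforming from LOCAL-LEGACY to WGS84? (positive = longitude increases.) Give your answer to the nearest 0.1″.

At latitude -7.695°, cos φ = 0.990995.
1″ of longitude at this latitude = 31.00 × cos φ = 30.7208 m, so Δλ = 165.9 / 30.7208 = 5.400″.

Δλ = 5.4″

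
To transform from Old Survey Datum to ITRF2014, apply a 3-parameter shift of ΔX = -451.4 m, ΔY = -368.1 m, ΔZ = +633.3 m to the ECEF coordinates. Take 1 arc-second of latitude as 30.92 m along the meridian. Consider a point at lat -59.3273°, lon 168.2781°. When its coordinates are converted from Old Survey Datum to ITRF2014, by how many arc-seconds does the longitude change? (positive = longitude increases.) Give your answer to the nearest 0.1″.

Δλ = 28.7″

sin φ = -0.860095, cos φ = 0.510133, sin λ = 0.203162, cos λ = -0.979145.
East component: ΔE = −sin λ·ΔX + cos λ·ΔY = −(0.203162)(-451.4) + (-0.979145)(-368.1) = 452.13 m.
1° of latitude spans 3600 × 30.92 = 111312 m; at latitude φ, 1° of longitude spans that × cos φ = 56783.9 m, so Δλ = 452.13 / 56783.9 × 3600 = 28.664″.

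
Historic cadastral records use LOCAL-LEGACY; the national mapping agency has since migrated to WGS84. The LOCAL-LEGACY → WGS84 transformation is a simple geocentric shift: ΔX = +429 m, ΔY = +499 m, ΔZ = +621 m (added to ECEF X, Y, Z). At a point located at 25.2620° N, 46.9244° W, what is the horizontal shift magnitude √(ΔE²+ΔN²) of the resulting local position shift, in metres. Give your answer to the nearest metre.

882 m

At φ = 25.2620°, λ = -46.9244°: sin φ = 0.426758, cos φ = 0.904366, sin λ = -0.730453, cos λ = 0.682963.
ΔE = −sin λ·ΔX + cos λ·ΔY = −(-0.730453)·(429) + (0.682963)·(499) = 654.16 m.
ΔN = −sin φ cos λ·ΔX − sin φ sin λ·ΔY + cos φ·ΔZ = −(0.426758)(0.682963)(429) − (0.426758)(-0.730453)(499) + (0.904366)(621) = 592.13 m.
Horizontal magnitude = √(ΔE² + ΔN²) = √(654.16² + 592.13²) = 882.35 m.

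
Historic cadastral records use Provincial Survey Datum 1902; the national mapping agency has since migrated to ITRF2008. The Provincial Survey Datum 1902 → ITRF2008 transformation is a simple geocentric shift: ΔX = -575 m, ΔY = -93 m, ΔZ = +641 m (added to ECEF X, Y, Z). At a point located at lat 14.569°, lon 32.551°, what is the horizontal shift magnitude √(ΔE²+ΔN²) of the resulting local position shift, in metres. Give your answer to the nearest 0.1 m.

789.4 m

At φ = 14.569°, λ = 32.551°: sin φ = 0.251546, cos φ = 0.967845, sin λ = 0.538050, cos λ = 0.842913.
ΔE = −sin λ·ΔX + cos λ·ΔY = −(0.538050)·(-575) + (0.842913)·(-93) = 230.99 m.
ΔN = −sin φ cos λ·ΔX − sin φ sin λ·ΔY + cos φ·ΔZ = −(0.251546)(0.842913)(-575) − (0.251546)(0.538050)(-93) + (0.967845)(641) = 754.89 m.
Horizontal magnitude = √(ΔE² + ΔN²) = √(230.99² + 754.89²) = 789.44 m.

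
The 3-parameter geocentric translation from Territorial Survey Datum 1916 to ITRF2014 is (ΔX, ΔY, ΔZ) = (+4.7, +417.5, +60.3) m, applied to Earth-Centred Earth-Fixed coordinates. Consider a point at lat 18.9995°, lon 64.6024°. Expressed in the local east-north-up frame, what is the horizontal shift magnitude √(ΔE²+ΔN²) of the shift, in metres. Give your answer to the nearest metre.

187 m

At φ = 18.9995°, λ = 64.6024°: sin φ = 0.325560, cos φ = 0.945521, sin λ = 0.903353, cos λ = 0.428897.
ΔE = −sin λ·ΔX + cos λ·ΔY = −(0.903353)·(4.7) + (0.428897)·(417.5) = 174.82 m.
ΔN = −sin φ cos λ·ΔX − sin φ sin λ·ΔY + cos φ·ΔZ = −(0.325560)(0.428897)(4.7) − (0.325560)(0.903353)(417.5) + (0.945521)(60.3) = -66.43 m.
Horizontal magnitude = √(ΔE² + ΔN²) = √(174.82² + (-66.43)²) = 187.01 m.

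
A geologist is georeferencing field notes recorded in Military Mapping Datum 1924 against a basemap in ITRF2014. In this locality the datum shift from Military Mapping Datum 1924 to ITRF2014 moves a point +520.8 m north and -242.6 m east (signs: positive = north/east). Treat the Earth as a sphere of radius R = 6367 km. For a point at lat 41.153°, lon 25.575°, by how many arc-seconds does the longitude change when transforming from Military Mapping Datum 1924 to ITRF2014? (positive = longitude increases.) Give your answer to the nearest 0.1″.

At latitude 41.153°, cos φ = 0.752955.
One radian of longitude at latitude φ spans R cos φ, so Δλ = ΔE / (R cos φ) = -242.6 / (6367000 × 0.752955) = -5.0604e-05 rad = -10.438″.

Δλ = -10.4″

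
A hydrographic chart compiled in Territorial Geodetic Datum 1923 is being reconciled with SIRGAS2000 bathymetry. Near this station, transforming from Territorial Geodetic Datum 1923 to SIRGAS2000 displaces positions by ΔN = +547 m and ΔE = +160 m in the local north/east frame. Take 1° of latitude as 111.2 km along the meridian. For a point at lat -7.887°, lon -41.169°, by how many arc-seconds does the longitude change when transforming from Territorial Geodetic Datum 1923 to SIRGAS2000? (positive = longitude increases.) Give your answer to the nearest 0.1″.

At latitude -7.887°, cos φ = 0.990541.
1° of longitude at this latitude = 111.2 × cos φ = 110.15 km, so Δλ = 160.0 / 110148.1 = 0.0014526° = 5.229″.

Δλ = 5.2″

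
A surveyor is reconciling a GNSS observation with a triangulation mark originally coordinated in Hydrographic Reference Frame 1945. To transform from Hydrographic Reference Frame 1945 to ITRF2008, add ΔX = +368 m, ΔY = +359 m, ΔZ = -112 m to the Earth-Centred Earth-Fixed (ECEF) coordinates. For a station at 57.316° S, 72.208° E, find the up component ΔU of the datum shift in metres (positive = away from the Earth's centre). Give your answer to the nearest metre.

ΔU = 340 m

At φ = -57.316°, λ = 72.208°: sin φ = -0.841662, cos φ = 0.540005, sin λ = 0.952172, cos λ = 0.305562.
ΔU = cos φ cos λ·ΔX + cos φ sin λ·ΔY + sin φ·ΔZ = (0.540005)(0.305562)(368) + (0.540005)(0.952172)(359) + (-0.841662)(-112) = 339.58 m.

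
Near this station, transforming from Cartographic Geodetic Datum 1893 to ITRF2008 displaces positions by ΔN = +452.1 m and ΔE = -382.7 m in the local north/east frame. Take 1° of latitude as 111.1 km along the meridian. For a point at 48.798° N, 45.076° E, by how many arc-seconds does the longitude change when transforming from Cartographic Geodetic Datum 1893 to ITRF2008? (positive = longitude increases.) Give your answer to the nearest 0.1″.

Δλ = -18.8″

At latitude 48.798°, cos φ = 0.658716.
1° of longitude at this latitude = 111.1 × cos φ = 73.18 km, so Δλ = -382.7 / 73183.3 = -0.0052293° = -18.826″.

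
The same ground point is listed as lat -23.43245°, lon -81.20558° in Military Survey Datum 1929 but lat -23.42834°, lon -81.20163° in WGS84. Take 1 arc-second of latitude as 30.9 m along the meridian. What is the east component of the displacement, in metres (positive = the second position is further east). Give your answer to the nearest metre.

Δφ = -23.42834° − -23.43245° = +0.00411°; Δλ = -81.20163° − -81.20558° = +0.00395°.
1° of latitude = 3600 × 30.90 = 111240 m.
ΔN = Δφ × 111240 = 457.2 m; ΔE = Δλ × 111240 × cos(-23.43245°) = +0.00395 × 111240 × 0.917530 = 403.2 m.

ΔE = 403 m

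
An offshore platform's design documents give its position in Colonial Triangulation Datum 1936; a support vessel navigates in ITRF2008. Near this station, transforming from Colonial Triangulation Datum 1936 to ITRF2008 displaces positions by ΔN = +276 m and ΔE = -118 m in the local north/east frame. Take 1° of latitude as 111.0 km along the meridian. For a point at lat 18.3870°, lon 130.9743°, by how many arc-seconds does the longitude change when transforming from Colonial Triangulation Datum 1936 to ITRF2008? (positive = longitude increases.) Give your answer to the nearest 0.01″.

At latitude 18.3870°, cos φ = 0.948948.
1° of longitude at this latitude = 111.0 × cos φ = 105.33 km, so Δλ = -118.0 / 105333.2 = -0.0011203° = -4.033″.

Δλ = -4.03″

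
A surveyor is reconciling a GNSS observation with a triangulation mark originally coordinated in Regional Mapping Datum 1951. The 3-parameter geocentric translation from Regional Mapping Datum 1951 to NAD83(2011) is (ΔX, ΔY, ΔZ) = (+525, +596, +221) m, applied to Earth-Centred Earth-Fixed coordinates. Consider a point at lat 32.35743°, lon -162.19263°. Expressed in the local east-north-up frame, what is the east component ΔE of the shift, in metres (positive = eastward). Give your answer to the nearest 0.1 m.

At φ = 32.35743°, λ = -162.19263°: sin φ = 0.535199, cos φ = 0.844726, sin λ = -0.305818, cos λ = -0.952090.
ΔE = −sin λ·ΔX + cos λ·ΔY = −(-0.305818)·(525) + (-0.952090)·(596) = -406.89 m.

ΔE = -406.9 m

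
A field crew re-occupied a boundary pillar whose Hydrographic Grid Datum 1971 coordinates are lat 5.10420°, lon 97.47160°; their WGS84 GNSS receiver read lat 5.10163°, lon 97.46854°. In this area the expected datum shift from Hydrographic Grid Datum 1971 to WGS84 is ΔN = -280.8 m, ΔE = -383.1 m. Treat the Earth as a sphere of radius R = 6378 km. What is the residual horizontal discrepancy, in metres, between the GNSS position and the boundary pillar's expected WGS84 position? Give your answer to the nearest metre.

44 m

Observed coordinate differences: Δφ = -0.00257°, Δλ = -0.00306°.
Converting to metres (1° lat = 111317 m, cos φ = 0.996035): observed ΔN = -286.1 m, observed ΔE = -339.3 m.
Subtracting the expected shift leaves a residual of -286.1 − (-280.8) = -5.3 m north and -339.3 − (-383.1) = 43.8 m east.
Residual distance = √((-5.3)² + 43.8²) = 44.1 m.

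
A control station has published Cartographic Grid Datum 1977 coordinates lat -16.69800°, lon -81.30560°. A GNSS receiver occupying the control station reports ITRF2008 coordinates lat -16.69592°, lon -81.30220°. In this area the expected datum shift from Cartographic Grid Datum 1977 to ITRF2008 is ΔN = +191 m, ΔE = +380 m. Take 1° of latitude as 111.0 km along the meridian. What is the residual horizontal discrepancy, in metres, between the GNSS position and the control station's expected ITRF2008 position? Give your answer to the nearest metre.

44 m

Observed coordinate differences: Δφ = +0.00208°, Δλ = +0.00340°.
Converting to metres (1° lat = 111000 m, cos φ = 0.957833): observed ΔN = 230.9 m, observed ΔE = 361.5 m.
Subtracting the expected shift leaves a residual of 230.9 − (191) = 39.9 m north and 361.5 − (380) = -18.5 m east.
Residual distance = √(39.9² + (-18.5)²) = 44.0 m.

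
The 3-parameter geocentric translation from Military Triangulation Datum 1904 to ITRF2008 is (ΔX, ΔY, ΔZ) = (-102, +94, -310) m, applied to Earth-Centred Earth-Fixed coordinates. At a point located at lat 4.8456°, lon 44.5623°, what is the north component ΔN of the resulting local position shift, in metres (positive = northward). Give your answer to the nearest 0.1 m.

ΔN = -308.3 m

At φ = 4.8456°, λ = 44.5623°: sin φ = 0.084471, cos φ = 0.996426, sin λ = 0.701684, cos λ = 0.712488.
ΔN = −sin φ cos λ·ΔX − sin φ sin λ·ΔY + cos φ·ΔZ = −(0.084471)(0.712488)(-102) − (0.084471)(0.701684)(94) + (0.996426)(-310) = -308.32 m.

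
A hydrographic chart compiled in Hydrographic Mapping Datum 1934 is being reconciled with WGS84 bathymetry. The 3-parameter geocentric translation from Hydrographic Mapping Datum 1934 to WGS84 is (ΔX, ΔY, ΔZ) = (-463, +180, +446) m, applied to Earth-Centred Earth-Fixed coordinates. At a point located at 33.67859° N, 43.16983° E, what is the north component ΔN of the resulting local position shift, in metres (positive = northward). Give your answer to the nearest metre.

ΔN = 490 m

At φ = 33.67859°, λ = 43.16983°: sin φ = 0.554534, cos φ = 0.832161, sin λ = 0.684163, cos λ = 0.729329.
ΔN = −sin φ cos λ·ΔX − sin φ sin λ·ΔY + cos φ·ΔZ = −(0.554534)(0.729329)(-463) − (0.554534)(0.684163)(180) + (0.832161)(446) = 490.11 m.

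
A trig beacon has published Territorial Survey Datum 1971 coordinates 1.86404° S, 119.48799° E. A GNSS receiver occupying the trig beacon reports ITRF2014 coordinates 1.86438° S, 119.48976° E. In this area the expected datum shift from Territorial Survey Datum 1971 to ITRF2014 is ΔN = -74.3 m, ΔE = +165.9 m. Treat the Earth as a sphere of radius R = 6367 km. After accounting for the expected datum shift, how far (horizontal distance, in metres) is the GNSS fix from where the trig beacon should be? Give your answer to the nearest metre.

48 m

Observed coordinate differences: Δφ = -0.00034°, Δλ = +0.00177°.
Converting to metres (1° lat = 111125 m, cos φ = 0.999471): observed ΔN = -37.8 m, observed ΔE = 196.6 m.
Subtracting the expected shift leaves a residual of -37.8 − (-74.3) = 36.5 m north and 196.6 − (165.9) = 30.7 m east.
Residual distance = √(36.5² + 30.7²) = 47.7 m.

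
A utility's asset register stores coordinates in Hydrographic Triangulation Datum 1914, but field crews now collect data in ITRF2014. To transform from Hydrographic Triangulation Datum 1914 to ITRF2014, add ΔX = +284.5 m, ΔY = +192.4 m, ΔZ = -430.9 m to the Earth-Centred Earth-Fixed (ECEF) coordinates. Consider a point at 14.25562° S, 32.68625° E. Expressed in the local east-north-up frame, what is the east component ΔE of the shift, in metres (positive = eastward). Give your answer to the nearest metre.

The local east axis at (φ, λ) is (−sin λ, cos λ, 0), so ΔE = −sin(32.68625°)·284.5 + cos(32.68625°)·192.4 = 8.29 m.

ΔE = 8 m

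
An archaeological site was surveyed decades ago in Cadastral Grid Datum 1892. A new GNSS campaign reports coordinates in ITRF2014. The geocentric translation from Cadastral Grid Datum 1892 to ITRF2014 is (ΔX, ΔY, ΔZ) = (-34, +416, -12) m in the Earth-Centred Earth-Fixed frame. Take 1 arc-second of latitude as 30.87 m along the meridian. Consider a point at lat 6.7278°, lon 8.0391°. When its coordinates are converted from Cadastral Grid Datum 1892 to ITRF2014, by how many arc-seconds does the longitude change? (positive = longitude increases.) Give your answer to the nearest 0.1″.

sin φ = 0.117153, cos φ = 0.993114, sin λ = 0.139849, cos λ = 0.990173.
East component: ΔE = −sin λ·ΔX + cos λ·ΔY = −(0.139849)(-34) + (0.990173)(416) = 416.67 m.
1° of latitude spans 3600 × 30.87 = 111132 m; at latitude φ, 1° of longitude spans that × cos φ = 110366.7 m, so Δλ = 416.67 / 110366.7 × 3600 = 13.591″.

Δλ = 13.6″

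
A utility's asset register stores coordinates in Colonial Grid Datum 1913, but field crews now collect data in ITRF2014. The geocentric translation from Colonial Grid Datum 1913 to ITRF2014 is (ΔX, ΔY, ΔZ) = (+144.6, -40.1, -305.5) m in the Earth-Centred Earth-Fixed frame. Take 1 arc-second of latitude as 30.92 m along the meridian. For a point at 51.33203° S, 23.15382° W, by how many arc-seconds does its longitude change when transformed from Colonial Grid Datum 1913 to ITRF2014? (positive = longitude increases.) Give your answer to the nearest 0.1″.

sin φ = -0.780780, cos φ = 0.624806, sin λ = -0.393201, cos λ = 0.919453.
East component: ΔE = −sin λ·ΔX + cos λ·ΔY = −(-0.393201)(144.6) + (0.919453)(-40.1) = 19.99 m.
1° of latitude spans 3600 × 30.92 = 111312 m; at latitude φ, 1° of longitude spans that × cos φ = 69548.4 m, so Δλ = 19.99 / 69548.4 × 3600 = 1.035″.

Δλ = 1.0″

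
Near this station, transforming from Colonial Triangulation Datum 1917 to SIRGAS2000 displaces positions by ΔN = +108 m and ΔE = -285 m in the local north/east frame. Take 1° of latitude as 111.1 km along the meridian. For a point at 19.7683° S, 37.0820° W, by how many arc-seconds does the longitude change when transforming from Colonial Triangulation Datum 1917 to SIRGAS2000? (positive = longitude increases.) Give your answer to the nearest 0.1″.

Δλ = -9.8″

At latitude -19.7683°, cos φ = 0.941068.
1° of longitude at this latitude = 111.1 × cos φ = 104.55 km, so Δλ = -285.0 / 104552.7 = -0.0027259° = -9.813″.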